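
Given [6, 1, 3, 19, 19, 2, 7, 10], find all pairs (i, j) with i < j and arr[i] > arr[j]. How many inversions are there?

Finding inversions in [6, 1, 3, 19, 19, 2, 7, 10]:

(0, 1): arr[0]=6 > arr[1]=1
(0, 2): arr[0]=6 > arr[2]=3
(0, 5): arr[0]=6 > arr[5]=2
(2, 5): arr[2]=3 > arr[5]=2
(3, 5): arr[3]=19 > arr[5]=2
(3, 6): arr[3]=19 > arr[6]=7
(3, 7): arr[3]=19 > arr[7]=10
(4, 5): arr[4]=19 > arr[5]=2
(4, 6): arr[4]=19 > arr[6]=7
(4, 7): arr[4]=19 > arr[7]=10

Total inversions: 10

The array has 10 inversion(s): (0,1), (0,2), (0,5), (2,5), (3,5), (3,6), (3,7), (4,5), (4,6), (4,7). Each pair (i,j) satisfies i < j and arr[i] > arr[j].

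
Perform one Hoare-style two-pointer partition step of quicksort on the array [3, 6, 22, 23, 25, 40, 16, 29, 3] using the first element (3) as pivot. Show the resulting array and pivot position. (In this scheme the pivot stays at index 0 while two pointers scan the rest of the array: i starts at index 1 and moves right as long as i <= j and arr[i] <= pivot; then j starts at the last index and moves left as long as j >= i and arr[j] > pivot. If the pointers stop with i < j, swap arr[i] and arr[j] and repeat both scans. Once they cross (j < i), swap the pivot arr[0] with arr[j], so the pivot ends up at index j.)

Hoare-style two-pointer partition with pivot = 3:

Initial array: [3, 6, 22, 23, 25, 40, 16, 29, 3]

Pointers start at i = 1, j = 8.
i stops at index 1 (arr[1]=6 > 3), j stops at index 8 (arr[8]=3 <= 3): swap arr[1] and arr[8], array becomes [3, 3, 22, 23, 25, 40, 16, 29, 6]
i ends at 2, j ends at 1: the pointers have crossed (j < i), so scanning stops.

Swap pivot arr[0] with arr[1] to place pivot at position 1: [3, 3, 22, 23, 25, 40, 16, 29, 6]
Pivot position: 1

After partitioning with pivot 3, the array becomes [3, 3, 22, 23, 25, 40, 16, 29, 6]. The pivot is placed at index 1. All elements to the left of the pivot are <= 3, and all elements to the right are > 3.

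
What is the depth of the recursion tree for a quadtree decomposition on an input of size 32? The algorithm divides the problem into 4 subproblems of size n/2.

For divide and conquer with division factor 2:

Problem sizes at each level:
Level 0: 32
Level 1: 16
Level 2: 8
Level 3: 4
Level 4: 2
Level 5: 1

The root is level 0 and the size-1 base case is level 5 (the tree spans levels 0 through 5, i.e. 6 levels counting the root), so the depth is the number of divisions: log_2(32) = 5

The recursion tree depth is log_2(32) = 5. At each level, the problem size is divided by 2, so it takes 5 divisions to reduce to a base case of size 1. The algorithm makes 4 recursive calls at each level.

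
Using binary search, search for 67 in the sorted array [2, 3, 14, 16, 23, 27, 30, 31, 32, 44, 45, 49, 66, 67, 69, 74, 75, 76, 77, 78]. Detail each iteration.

Binary search for 67 in [2, 3, 14, 16, 23, 27, 30, 31, 32, 44, 45, 49, 66, 67, 69, 74, 75, 76, 77, 78]:

lo=0, hi=19, mid=9, arr[mid]=44 -> 44 < 67, search right half
lo=10, hi=19, mid=14, arr[mid]=69 -> 69 > 67, search left half
lo=10, hi=13, mid=11, arr[mid]=49 -> 49 < 67, search right half
lo=12, hi=13, mid=12, arr[mid]=66 -> 66 < 67, search right half
lo=13, hi=13, mid=13, arr[mid]=67 -> Found target at index 13!

Binary search finds 67 at index 13 after 5 comparisons. The search repeatedly halves the search space by comparing with the middle element.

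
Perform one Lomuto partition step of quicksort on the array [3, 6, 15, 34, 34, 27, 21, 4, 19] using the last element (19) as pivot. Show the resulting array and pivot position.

Lomuto partition with pivot = 19:

Initial array: [3, 6, 15, 34, 34, 27, 21, 4, 19]

arr[0]=3 <= 19: swap with position 0, array becomes [3, 6, 15, 34, 34, 27, 21, 4, 19]
arr[1]=6 <= 19: swap with position 1, array becomes [3, 6, 15, 34, 34, 27, 21, 4, 19]
arr[2]=15 <= 19: swap with position 2, array becomes [3, 6, 15, 34, 34, 27, 21, 4, 19]
arr[3]=34 > 19: no swap
arr[4]=34 > 19: no swap
arr[5]=27 > 19: no swap
arr[6]=21 > 19: no swap
arr[7]=4 <= 19: swap with position 3, array becomes [3, 6, 15, 4, 34, 27, 21, 34, 19]

Place pivot at position 4: [3, 6, 15, 4, 19, 27, 21, 34, 34]
Pivot position: 4

After partitioning with pivot 19, the array becomes [3, 6, 15, 4, 19, 27, 21, 34, 34]. The pivot is placed at index 4. All elements to the left of the pivot are <= 19, and all elements to the right are > 19.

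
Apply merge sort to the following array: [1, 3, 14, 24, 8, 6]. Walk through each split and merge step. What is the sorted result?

Merge sort trace:

Split: [1, 3, 14, 24, 8, 6] -> [1, 3, 14] and [24, 8, 6]
  Split: [1, 3, 14] -> [1] and [3, 14]
    Split: [3, 14] -> [3] and [14]
    Merge: [3] + [14] -> [3, 14]
  Merge: [1] + [3, 14] -> [1, 3, 14]
  Split: [24, 8, 6] -> [24] and [8, 6]
    Split: [8, 6] -> [8] and [6]
    Merge: [8] + [6] -> [6, 8]
  Merge: [24] + [6, 8] -> [6, 8, 24]
Merge: [1, 3, 14] + [6, 8, 24] -> [1, 3, 6, 8, 14, 24]

Final sorted array: [1, 3, 6, 8, 14, 24]

The merge sort proceeds by recursively splitting the array and merging sorted halves.
After all merges, the sorted array is [1, 3, 6, 8, 14, 24].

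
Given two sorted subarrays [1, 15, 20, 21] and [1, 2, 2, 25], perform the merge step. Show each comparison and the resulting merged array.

Merging process:

Compare 1 vs 1: take 1 from left. Merged: [1]
Compare 15 vs 1: take 1 from right. Merged: [1, 1]
Compare 15 vs 2: take 2 from right. Merged: [1, 1, 2]
Compare 15 vs 2: take 2 from right. Merged: [1, 1, 2, 2]
Compare 15 vs 25: take 15 from left. Merged: [1, 1, 2, 2, 15]
Compare 20 vs 25: take 20 from left. Merged: [1, 1, 2, 2, 15, 20]
Compare 21 vs 25: take 21 from left. Merged: [1, 1, 2, 2, 15, 20, 21]
Append remaining from right: [25]. Merged: [1, 1, 2, 2, 15, 20, 21, 25]

Final merged array: [1, 1, 2, 2, 15, 20, 21, 25]
Total comparisons: 7

The merged array is [1, 1, 2, 2, 15, 20, 21, 25], requiring 7 comparisons. The merge step runs in O(n) time where n is the total number of elements.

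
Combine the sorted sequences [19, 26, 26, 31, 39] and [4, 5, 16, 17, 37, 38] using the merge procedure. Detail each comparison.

Merging process:

Compare 19 vs 4: take 4 from right. Merged: [4]
Compare 19 vs 5: take 5 from right. Merged: [4, 5]
Compare 19 vs 16: take 16 from right. Merged: [4, 5, 16]
Compare 19 vs 17: take 17 from right. Merged: [4, 5, 16, 17]
Compare 19 vs 37: take 19 from left. Merged: [4, 5, 16, 17, 19]
Compare 26 vs 37: take 26 from left. Merged: [4, 5, 16, 17, 19, 26]
Compare 26 vs 37: take 26 from left. Merged: [4, 5, 16, 17, 19, 26, 26]
Compare 31 vs 37: take 31 from left. Merged: [4, 5, 16, 17, 19, 26, 26, 31]
Compare 39 vs 37: take 37 from right. Merged: [4, 5, 16, 17, 19, 26, 26, 31, 37]
Compare 39 vs 38: take 38 from right. Merged: [4, 5, 16, 17, 19, 26, 26, 31, 37, 38]
Append remaining from left: [39]. Merged: [4, 5, 16, 17, 19, 26, 26, 31, 37, 38, 39]

Final merged array: [4, 5, 16, 17, 19, 26, 26, 31, 37, 38, 39]
Total comparisons: 10

The merged array is [4, 5, 16, 17, 19, 26, 26, 31, 37, 38, 39], requiring 10 comparisons. The merge step runs in O(n) time where n is the total number of elements.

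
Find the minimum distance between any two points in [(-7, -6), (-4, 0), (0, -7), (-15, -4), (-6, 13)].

Computing all pairwise distances among 5 points:

d((-7, -6), (-4, 0)) = 6.7082 <-- minimum
d((-7, -6), (0, -7)) = 7.0711
d((-7, -6), (-15, -4)) = 8.2462
d((-7, -6), (-6, 13)) = 19.0263
d((-4, 0), (0, -7)) = 8.0623
d((-4, 0), (-15, -4)) = 11.7047
d((-4, 0), (-6, 13)) = 13.1529
d((0, -7), (-15, -4)) = 15.2971
d((0, -7), (-6, 13)) = 20.8806
d((-15, -4), (-6, 13)) = 19.2354

Closest pair: (-7, -6) and (-4, 0) with distance 6.7082

The closest pair is (-7, -6) and (-4, 0) with Euclidean distance 6.7082. For 5 points, brute-force pairwise comparison is shown above. For large n, the divide-and-conquer algorithm (sort by x, recurse on halves, check the dividing strip) achieves O(n log n).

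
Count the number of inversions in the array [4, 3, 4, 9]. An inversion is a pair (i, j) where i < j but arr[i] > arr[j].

Finding inversions in [4, 3, 4, 9]:

(0, 1): arr[0]=4 > arr[1]=3

Total inversions: 1

The array has 1 inversion(s): (0,1). Each pair (i,j) satisfies i < j and arr[i] > arr[j].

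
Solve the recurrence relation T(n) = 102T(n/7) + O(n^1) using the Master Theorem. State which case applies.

Master Theorem for T(n) = 102T(n/7) + O(n^1):

a = 102, b = 7, c = 1
log_b(a) = log_7(102) = 2.3768

Case 1: c = 1 < log_7(102) = 2.3768
T(n) = O(n^(log_7 102))

For T(n) = 102T(n/7) + O(n^1): log_7(102) = 2.3768. This is Case 1 of the Master Theorem (c < log_b(a), work dominated by leaves), giving O(n^(log_7 102)).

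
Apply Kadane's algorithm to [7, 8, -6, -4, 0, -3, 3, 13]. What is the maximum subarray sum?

Using Kadane's algorithm on [7, 8, -6, -4, 0, -3, 3, 13]:

Scanning through the array:
Position 1 (value 8): max_ending_here = 15, max_so_far = 15
Position 2 (value -6): max_ending_here = 9, max_so_far = 15
Position 3 (value -4): max_ending_here = 5, max_so_far = 15
Position 4 (value 0): max_ending_here = 5, max_so_far = 15
Position 5 (value -3): max_ending_here = 2, max_so_far = 15
Position 6 (value 3): max_ending_here = 5, max_so_far = 15
Position 7 (value 13): max_ending_here = 18, max_so_far = 18

Maximum subarray: [7, 8, -6, -4, 0, -3, 3, 13]
Maximum sum: 18

The maximum subarray is [7, 8, -6, -4, 0, -3, 3, 13] with sum 18. This subarray runs from index 0 to index 7.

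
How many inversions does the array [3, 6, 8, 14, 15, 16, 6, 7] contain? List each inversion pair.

Finding inversions in [3, 6, 8, 14, 15, 16, 6, 7]:

(2, 6): arr[2]=8 > arr[6]=6
(2, 7): arr[2]=8 > arr[7]=7
(3, 6): arr[3]=14 > arr[6]=6
(3, 7): arr[3]=14 > arr[7]=7
(4, 6): arr[4]=15 > arr[6]=6
(4, 7): arr[4]=15 > arr[7]=7
(5, 6): arr[5]=16 > arr[6]=6
(5, 7): arr[5]=16 > arr[7]=7

Total inversions: 8

The array has 8 inversion(s): (2,6), (2,7), (3,6), (3,7), (4,6), (4,7), (5,6), (5,7). Each pair (i,j) satisfies i < j and arr[i] > arr[j].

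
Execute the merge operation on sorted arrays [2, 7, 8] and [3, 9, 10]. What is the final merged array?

Merging process:

Compare 2 vs 3: take 2 from left. Merged: [2]
Compare 7 vs 3: take 3 from right. Merged: [2, 3]
Compare 7 vs 9: take 7 from left. Merged: [2, 3, 7]
Compare 8 vs 9: take 8 from left. Merged: [2, 3, 7, 8]
Append remaining from right: [9, 10]. Merged: [2, 3, 7, 8, 9, 10]

Final merged array: [2, 3, 7, 8, 9, 10]
Total comparisons: 4

The merged array is [2, 3, 7, 8, 9, 10], requiring 4 comparisons. The merge step runs in O(n) time where n is the total number of elements.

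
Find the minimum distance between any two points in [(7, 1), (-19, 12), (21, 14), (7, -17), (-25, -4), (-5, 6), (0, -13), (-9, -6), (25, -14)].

Computing all pairwise distances among 9 points:

d((7, 1), (-19, 12)) = 28.2312
d((7, 1), (21, 14)) = 19.105
d((7, 1), (7, -17)) = 18.0
d((7, 1), (-25, -4)) = 32.3883
d((7, 1), (-5, 6)) = 13.0
d((7, 1), (0, -13)) = 15.6525
d((7, 1), (-9, -6)) = 17.4642
d((7, 1), (25, -14)) = 23.4307
d((-19, 12), (21, 14)) = 40.05
d((-19, 12), (7, -17)) = 38.9487
d((-19, 12), (-25, -4)) = 17.088
d((-19, 12), (-5, 6)) = 15.2315
d((-19, 12), (0, -13)) = 31.4006
d((-19, 12), (-9, -6)) = 20.5913
d((-19, 12), (25, -14)) = 51.1077
d((21, 14), (7, -17)) = 34.0147
d((21, 14), (-25, -4)) = 49.3964
d((21, 14), (-5, 6)) = 27.2029
d((21, 14), (0, -13)) = 34.2053
d((21, 14), (-9, -6)) = 36.0555
d((21, 14), (25, -14)) = 28.2843
d((7, -17), (-25, -4)) = 34.5398
d((7, -17), (-5, 6)) = 25.9422
d((7, -17), (0, -13)) = 8.0623 <-- minimum
d((7, -17), (-9, -6)) = 19.4165
d((7, -17), (25, -14)) = 18.2483
d((-25, -4), (-5, 6)) = 22.3607
d((-25, -4), (0, -13)) = 26.5707
d((-25, -4), (-9, -6)) = 16.1245
d((-25, -4), (25, -14)) = 50.9902
d((-5, 6), (0, -13)) = 19.6469
d((-5, 6), (-9, -6)) = 12.6491
d((-5, 6), (25, -14)) = 36.0555
d((0, -13), (-9, -6)) = 11.4018
d((0, -13), (25, -14)) = 25.02
d((-9, -6), (25, -14)) = 34.9285

Closest pair: (7, -17) and (0, -13) with distance 8.0623

The closest pair is (7, -17) and (0, -13) with Euclidean distance 8.0623. For 9 points, brute-force pairwise comparison is shown above. For large n, the divide-and-conquer algorithm (sort by x, recurse on halves, check the dividing strip) achieves O(n log n).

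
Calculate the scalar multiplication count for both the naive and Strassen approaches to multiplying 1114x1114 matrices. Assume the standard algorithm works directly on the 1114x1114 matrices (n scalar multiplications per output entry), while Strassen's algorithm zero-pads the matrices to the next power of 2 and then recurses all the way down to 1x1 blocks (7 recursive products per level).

Matrix multiplication for 1114x1114 matrices:

Strassen's algorithm requires power-of-2 dimensions. Pad 1114x1114 to 2048x2048 (next power of 2).

Standard algorithm: 1114^3 = 1382469544 multiplications
Strassen's algorithm: 7^(log2(2048)) = 7^11 = 1977326743 multiplications
Difference: 1382469544 - 1977326743 = -594857199 (Strassen uses MORE here due to padding overhead — for small or just-over-power-of-2 n, padding can outweigh the per-level savings)

Standard: 1382469544 multiplications (1114^3). Strassen: 1977326743 multiplications (7^11, after padding to 2048x2048). Strassen reduces 8 recursive multiplications to 7 at each level.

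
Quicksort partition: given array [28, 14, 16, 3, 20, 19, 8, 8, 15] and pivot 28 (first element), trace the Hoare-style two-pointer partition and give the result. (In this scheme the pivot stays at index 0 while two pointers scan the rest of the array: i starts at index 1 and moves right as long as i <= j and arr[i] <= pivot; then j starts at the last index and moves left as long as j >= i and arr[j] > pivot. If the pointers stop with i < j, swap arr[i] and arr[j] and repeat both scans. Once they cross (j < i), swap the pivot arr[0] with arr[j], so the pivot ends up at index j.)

Hoare-style two-pointer partition with pivot = 28:

Initial array: [28, 14, 16, 3, 20, 19, 8, 8, 15]

Pointers start at i = 1, j = 8.
i ends at 9, j ends at 8: the pointers have crossed (j < i), so scanning stops.

Swap pivot arr[0] with arr[8] to place pivot at position 8: [15, 14, 16, 3, 20, 19, 8, 8, 28]
Pivot position: 8

After partitioning with pivot 28, the array becomes [15, 14, 16, 3, 20, 19, 8, 8, 28]. The pivot is placed at index 8. All elements to the left of the pivot are <= 28, and all elements to the right are > 28.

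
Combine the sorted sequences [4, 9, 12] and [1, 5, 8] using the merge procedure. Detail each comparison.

Merging process:

Compare 4 vs 1: take 1 from right. Merged: [1]
Compare 4 vs 5: take 4 from left. Merged: [1, 4]
Compare 9 vs 5: take 5 from right. Merged: [1, 4, 5]
Compare 9 vs 8: take 8 from right. Merged: [1, 4, 5, 8]
Append remaining from left: [9, 12]. Merged: [1, 4, 5, 8, 9, 12]

Final merged array: [1, 4, 5, 8, 9, 12]
Total comparisons: 4

The merged array is [1, 4, 5, 8, 9, 12], requiring 4 comparisons. The merge step runs in O(n) time where n is the total number of elements.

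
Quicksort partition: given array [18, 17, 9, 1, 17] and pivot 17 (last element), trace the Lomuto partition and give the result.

Lomuto partition with pivot = 17:

Initial array: [18, 17, 9, 1, 17]

arr[0]=18 > 17: no swap
arr[1]=17 <= 17: swap with position 0, array becomes [17, 18, 9, 1, 17]
arr[2]=9 <= 17: swap with position 1, array becomes [17, 9, 18, 1, 17]
arr[3]=1 <= 17: swap with position 2, array becomes [17, 9, 1, 18, 17]

Place pivot at position 3: [17, 9, 1, 17, 18]
Pivot position: 3

After partitioning with pivot 17, the array becomes [17, 9, 1, 17, 18]. The pivot is placed at index 3. All elements to the left of the pivot are <= 17, and all elements to the right are > 17.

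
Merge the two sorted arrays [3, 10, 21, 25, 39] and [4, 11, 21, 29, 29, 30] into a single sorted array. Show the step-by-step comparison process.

Merging process:

Compare 3 vs 4: take 3 from left. Merged: [3]
Compare 10 vs 4: take 4 from right. Merged: [3, 4]
Compare 10 vs 11: take 10 from left. Merged: [3, 4, 10]
Compare 21 vs 11: take 11 from right. Merged: [3, 4, 10, 11]
Compare 21 vs 21: take 21 from left. Merged: [3, 4, 10, 11, 21]
Compare 25 vs 21: take 21 from right. Merged: [3, 4, 10, 11, 21, 21]
Compare 25 vs 29: take 25 from left. Merged: [3, 4, 10, 11, 21, 21, 25]
Compare 39 vs 29: take 29 from right. Merged: [3, 4, 10, 11, 21, 21, 25, 29]
Compare 39 vs 29: take 29 from right. Merged: [3, 4, 10, 11, 21, 21, 25, 29, 29]
Compare 39 vs 30: take 30 from right. Merged: [3, 4, 10, 11, 21, 21, 25, 29, 29, 30]
Append remaining from left: [39]. Merged: [3, 4, 10, 11, 21, 21, 25, 29, 29, 30, 39]

Final merged array: [3, 4, 10, 11, 21, 21, 25, 29, 29, 30, 39]
Total comparisons: 10

The merged array is [3, 4, 10, 11, 21, 21, 25, 29, 29, 30, 39], requiring 10 comparisons. The merge step runs in O(n) time where n is the total number of elements.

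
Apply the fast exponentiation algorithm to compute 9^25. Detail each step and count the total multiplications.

Computing 9^25 by squaring (build up from 9^1; each line after the first costs one multiplication):

9^1 = 9
9^2 = (9^1)^2 = 9^2 = 81
9^3 = 9 * 9^2 = 9 * 81 = 729
9^6 = (9^3)^2 = 729^2 = 531441
9^12 = (9^6)^2 = 531441^2 = 282429536481
9^24 = (9^12)^2 = 282429536481^2 = 79766443076872509863361
9^25 = 9 * 9^24 = 9 * 79766443076872509863361 = 717897987691852588770249

Result: 717897987691852588770249
Multiplications needed: 6 (6 lines after 9^1)

9^25 = 717897987691852588770249. Using exponentiation by squaring, this requires 6 multiplications. The key idea: if the exponent is even, square the half-power; if odd, multiply by the base once.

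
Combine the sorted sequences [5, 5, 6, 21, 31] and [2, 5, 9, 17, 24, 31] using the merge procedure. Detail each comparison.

Merging process:

Compare 5 vs 2: take 2 from right. Merged: [2]
Compare 5 vs 5: take 5 from left. Merged: [2, 5]
Compare 5 vs 5: take 5 from left. Merged: [2, 5, 5]
Compare 6 vs 5: take 5 from right. Merged: [2, 5, 5, 5]
Compare 6 vs 9: take 6 from left. Merged: [2, 5, 5, 5, 6]
Compare 21 vs 9: take 9 from right. Merged: [2, 5, 5, 5, 6, 9]
Compare 21 vs 17: take 17 from right. Merged: [2, 5, 5, 5, 6, 9, 17]
Compare 21 vs 24: take 21 from left. Merged: [2, 5, 5, 5, 6, 9, 17, 21]
Compare 31 vs 24: take 24 from right. Merged: [2, 5, 5, 5, 6, 9, 17, 21, 24]
Compare 31 vs 31: take 31 from left. Merged: [2, 5, 5, 5, 6, 9, 17, 21, 24, 31]
Append remaining from right: [31]. Merged: [2, 5, 5, 5, 6, 9, 17, 21, 24, 31, 31]

Final merged array: [2, 5, 5, 5, 6, 9, 17, 21, 24, 31, 31]
Total comparisons: 10

The merged array is [2, 5, 5, 5, 6, 9, 17, 21, 24, 31, 31], requiring 10 comparisons. The merge step runs in O(n) time where n is the total number of elements.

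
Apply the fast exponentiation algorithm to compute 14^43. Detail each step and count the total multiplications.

Computing 14^43 by squaring (build up from 14^1; each line after the first costs one multiplication):

14^1 = 14
14^2 = (14^1)^2 = 14^2 = 196
14^4 = (14^2)^2 = 196^2 = 38416
14^5 = 14 * 14^4 = 14 * 38416 = 537824
14^10 = (14^5)^2 = 537824^2 = 289254654976
14^20 = (14^10)^2 = 289254654976^2 = 83668255425284801560576
14^21 = 14 * 14^20 = 14 * 83668255425284801560576 = 1171355575953987221848064
14^42 = (14^21)^2 = 1171355575953987221848064^2 = 1372073885318497127491074758162987278899500548096
14^43 = 14 * 14^42 = 14 * 1372073885318497127491074758162987278899500548096 = 19209034394458959784875046614281821904593007673344

Result: 19209034394458959784875046614281821904593007673344
Multiplications needed: 8 (8 lines after 14^1)

14^43 = 19209034394458959784875046614281821904593007673344. Using exponentiation by squaring, this requires 8 multiplications. The key idea: if the exponent is even, square the half-power; if odd, multiply by the base once.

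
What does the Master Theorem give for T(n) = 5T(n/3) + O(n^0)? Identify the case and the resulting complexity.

Master Theorem for T(n) = 5T(n/3) + O(n^0):

a = 5, b = 3, c = 0
log_b(a) = log_3(5) = 1.4650

Case 1: c = 0 < log_3(5) = 1.4650
T(n) = O(n^(log_3 5))

For T(n) = 5T(n/3) + O(n^0): log_3(5) = 1.4650. This is Case 1 of the Master Theorem (c < log_b(a), work dominated by leaves), giving O(n^(log_3 5)).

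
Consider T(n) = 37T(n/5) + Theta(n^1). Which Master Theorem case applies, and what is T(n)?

Master Theorem for T(n) = 37T(n/5) + O(n^1):

a = 37, b = 5, c = 1
log_b(a) = log_5(37) = 2.2436

Case 1: c = 1 < log_5(37) = 2.2436
T(n) = O(n^(log_5 37))

For T(n) = 37T(n/5) + O(n^1): log_5(37) = 2.2436. This is Case 1 of the Master Theorem (c < log_b(a), work dominated by leaves), giving O(n^(log_5 37)).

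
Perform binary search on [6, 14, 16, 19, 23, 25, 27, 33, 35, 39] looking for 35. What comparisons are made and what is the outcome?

Binary search for 35 in [6, 14, 16, 19, 23, 25, 27, 33, 35, 39]:

lo=0, hi=9, mid=4, arr[mid]=23 -> 23 < 35, search right half
lo=5, hi=9, mid=7, arr[mid]=33 -> 33 < 35, search right half
lo=8, hi=9, mid=8, arr[mid]=35 -> Found target at index 8!

Binary search finds 35 at index 8 after 3 comparisons. The search repeatedly halves the search space by comparing with the middle element.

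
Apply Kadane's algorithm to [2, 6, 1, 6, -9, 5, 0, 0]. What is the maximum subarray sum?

Using Kadane's algorithm on [2, 6, 1, 6, -9, 5, 0, 0]:

Scanning through the array:
Position 1 (value 6): max_ending_here = 8, max_so_far = 8
Position 2 (value 1): max_ending_here = 9, max_so_far = 9
Position 3 (value 6): max_ending_here = 15, max_so_far = 15
Position 4 (value -9): max_ending_here = 6, max_so_far = 15
Position 5 (value 5): max_ending_here = 11, max_so_far = 15
Position 6 (value 0): max_ending_here = 11, max_so_far = 15
Position 7 (value 0): max_ending_here = 11, max_so_far = 15

Maximum subarray: [2, 6, 1, 6]
Maximum sum: 15

The maximum subarray is [2, 6, 1, 6] with sum 15. This subarray runs from index 0 to index 3.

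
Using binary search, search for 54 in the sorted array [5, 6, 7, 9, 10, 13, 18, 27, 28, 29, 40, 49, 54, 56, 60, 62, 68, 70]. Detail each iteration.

Binary search for 54 in [5, 6, 7, 9, 10, 13, 18, 27, 28, 29, 40, 49, 54, 56, 60, 62, 68, 70]:

lo=0, hi=17, mid=8, arr[mid]=28 -> 28 < 54, search right half
lo=9, hi=17, mid=13, arr[mid]=56 -> 56 > 54, search left half
lo=9, hi=12, mid=10, arr[mid]=40 -> 40 < 54, search right half
lo=11, hi=12, mid=11, arr[mid]=49 -> 49 < 54, search right half
lo=12, hi=12, mid=12, arr[mid]=54 -> Found target at index 12!

Binary search finds 54 at index 12 after 5 comparisons. The search repeatedly halves the search space by comparing with the middle element.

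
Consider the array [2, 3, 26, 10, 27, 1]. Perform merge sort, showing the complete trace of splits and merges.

Merge sort trace:

Split: [2, 3, 26, 10, 27, 1] -> [2, 3, 26] and [10, 27, 1]
  Split: [2, 3, 26] -> [2] and [3, 26]
    Split: [3, 26] -> [3] and [26]
    Merge: [3] + [26] -> [3, 26]
  Merge: [2] + [3, 26] -> [2, 3, 26]
  Split: [10, 27, 1] -> [10] and [27, 1]
    Split: [27, 1] -> [27] and [1]
    Merge: [27] + [1] -> [1, 27]
  Merge: [10] + [1, 27] -> [1, 10, 27]
Merge: [2, 3, 26] + [1, 10, 27] -> [1, 2, 3, 10, 26, 27]

Final sorted array: [1, 2, 3, 10, 26, 27]

The merge sort proceeds by recursively splitting the array and merging sorted halves.
After all merges, the sorted array is [1, 2, 3, 10, 26, 27].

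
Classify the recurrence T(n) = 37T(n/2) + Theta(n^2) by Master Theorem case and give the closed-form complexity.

Master Theorem for T(n) = 37T(n/2) + O(n^2):

a = 37, b = 2, c = 2
log_b(a) = log_2(37) = 5.2095

Case 1: c = 2 < log_2(37) = 5.2095
T(n) = O(n^(log_2 37))

For T(n) = 37T(n/2) + O(n^2): log_2(37) = 5.2095. This is Case 1 of the Master Theorem (c < log_b(a), work dominated by leaves), giving O(n^(log_2 37)).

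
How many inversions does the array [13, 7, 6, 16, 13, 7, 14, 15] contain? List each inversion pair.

Finding inversions in [13, 7, 6, 16, 13, 7, 14, 15]:

(0, 1): arr[0]=13 > arr[1]=7
(0, 2): arr[0]=13 > arr[2]=6
(0, 5): arr[0]=13 > arr[5]=7
(1, 2): arr[1]=7 > arr[2]=6
(3, 4): arr[3]=16 > arr[4]=13
(3, 5): arr[3]=16 > arr[5]=7
(3, 6): arr[3]=16 > arr[6]=14
(3, 7): arr[3]=16 > arr[7]=15
(4, 5): arr[4]=13 > arr[5]=7

Total inversions: 9

The array has 9 inversion(s): (0,1), (0,2), (0,5), (1,2), (3,4), (3,5), (3,6), (3,7), (4,5). Each pair (i,j) satisfies i < j and arr[i] > arr[j].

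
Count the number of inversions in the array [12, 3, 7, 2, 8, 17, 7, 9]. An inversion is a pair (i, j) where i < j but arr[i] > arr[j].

Finding inversions in [12, 3, 7, 2, 8, 17, 7, 9]:

(0, 1): arr[0]=12 > arr[1]=3
(0, 2): arr[0]=12 > arr[2]=7
(0, 3): arr[0]=12 > arr[3]=2
(0, 4): arr[0]=12 > arr[4]=8
(0, 6): arr[0]=12 > arr[6]=7
(0, 7): arr[0]=12 > arr[7]=9
(1, 3): arr[1]=3 > arr[3]=2
(2, 3): arr[2]=7 > arr[3]=2
(4, 6): arr[4]=8 > arr[6]=7
(5, 6): arr[5]=17 > arr[6]=7
(5, 7): arr[5]=17 > arr[7]=9

Total inversions: 11

The array has 11 inversion(s): (0,1), (0,2), (0,3), (0,4), (0,6), (0,7), (1,3), (2,3), (4,6), (5,6), (5,7). Each pair (i,j) satisfies i < j and arr[i] > arr[j].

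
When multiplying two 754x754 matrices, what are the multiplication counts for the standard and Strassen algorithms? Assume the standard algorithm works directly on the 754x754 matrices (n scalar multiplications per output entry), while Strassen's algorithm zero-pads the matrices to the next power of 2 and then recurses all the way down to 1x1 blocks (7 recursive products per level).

Matrix multiplication for 754x754 matrices:

Strassen's algorithm requires power-of-2 dimensions. Pad 754x754 to 1024x1024 (next power of 2).

Standard algorithm: 754^3 = 428661064 multiplications
Strassen's algorithm: 7^(log2(1024)) = 7^10 = 282475249 multiplications
Savings: 428661064 - 282475249 = 146185815 multiplications

Standard: 428661064 multiplications (754^3). Strassen: 282475249 multiplications (7^10, after padding to 1024x1024). Strassen reduces 8 recursive multiplications to 7 at each level.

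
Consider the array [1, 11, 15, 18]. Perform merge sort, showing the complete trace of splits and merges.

Merge sort trace:

Split: [1, 11, 15, 18] -> [1, 11] and [15, 18]
  Split: [1, 11] -> [1] and [11]
  Merge: [1] + [11] -> [1, 11]
  Split: [15, 18] -> [15] and [18]
  Merge: [15] + [18] -> [15, 18]
Merge: [1, 11] + [15, 18] -> [1, 11, 15, 18]

Final sorted array: [1, 11, 15, 18]

The merge sort proceeds by recursively splitting the array and merging sorted halves.
After all merges, the sorted array is [1, 11, 15, 18].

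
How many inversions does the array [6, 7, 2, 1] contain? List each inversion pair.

Finding inversions in [6, 7, 2, 1]:

(0, 2): arr[0]=6 > arr[2]=2
(0, 3): arr[0]=6 > arr[3]=1
(1, 2): arr[1]=7 > arr[2]=2
(1, 3): arr[1]=7 > arr[3]=1
(2, 3): arr[2]=2 > arr[3]=1

Total inversions: 5

The array has 5 inversion(s): (0,2), (0,3), (1,2), (1,3), (2,3). Each pair (i,j) satisfies i < j and arr[i] > arr[j].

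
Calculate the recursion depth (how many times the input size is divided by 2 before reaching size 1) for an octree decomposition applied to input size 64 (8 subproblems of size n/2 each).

For divide and conquer with division factor 2:

Problem sizes at each level:
Level 0: 64
Level 1: 32
Level 2: 16
Level 3: 8
Level 4: 4
Level 5: 2
Level 6: 1

The root is level 0 and the size-1 base case is level 6 (the tree spans levels 0 through 6, i.e. 7 levels counting the root), so the depth is the number of divisions: log_2(64) = 6

The recursion tree depth is log_2(64) = 6. At each level, the problem size is divided by 2, so it takes 6 divisions to reduce to a base case of size 1. The algorithm makes 8 recursive calls at each level.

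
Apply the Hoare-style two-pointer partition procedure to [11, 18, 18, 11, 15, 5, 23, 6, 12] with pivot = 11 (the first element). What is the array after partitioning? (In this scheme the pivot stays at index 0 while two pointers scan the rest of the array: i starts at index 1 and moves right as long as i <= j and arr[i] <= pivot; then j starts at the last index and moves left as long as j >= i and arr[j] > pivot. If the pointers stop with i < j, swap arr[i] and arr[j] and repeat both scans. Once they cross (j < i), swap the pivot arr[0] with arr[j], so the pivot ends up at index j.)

Hoare-style two-pointer partition with pivot = 11:

Initial array: [11, 18, 18, 11, 15, 5, 23, 6, 12]

Pointers start at i = 1, j = 8.
i stops at index 1 (arr[1]=18 > 11), j stops at index 7 (arr[7]=6 <= 11): swap arr[1] and arr[7], array becomes [11, 6, 18, 11, 15, 5, 23, 18, 12]
i stops at index 2 (arr[2]=18 > 11), j stops at index 5 (arr[5]=5 <= 11): swap arr[2] and arr[5], array becomes [11, 6, 5, 11, 15, 18, 23, 18, 12]
i ends at 4, j ends at 3: the pointers have crossed (j < i), so scanning stops.

Swap pivot arr[0] with arr[3] to place pivot at position 3: [11, 6, 5, 11, 15, 18, 23, 18, 12]
Pivot position: 3

After partitioning with pivot 11, the array becomes [11, 6, 5, 11, 15, 18, 23, 18, 12]. The pivot is placed at index 3. All elements to the left of the pivot are <= 11, and all elements to the right are > 11.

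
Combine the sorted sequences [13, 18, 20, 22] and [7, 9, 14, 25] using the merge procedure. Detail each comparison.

Merging process:

Compare 13 vs 7: take 7 from right. Merged: [7]
Compare 13 vs 9: take 9 from right. Merged: [7, 9]
Compare 13 vs 14: take 13 from left. Merged: [7, 9, 13]
Compare 18 vs 14: take 14 from right. Merged: [7, 9, 13, 14]
Compare 18 vs 25: take 18 from left. Merged: [7, 9, 13, 14, 18]
Compare 20 vs 25: take 20 from left. Merged: [7, 9, 13, 14, 18, 20]
Compare 22 vs 25: take 22 from left. Merged: [7, 9, 13, 14, 18, 20, 22]
Append remaining from right: [25]. Merged: [7, 9, 13, 14, 18, 20, 22, 25]

Final merged array: [7, 9, 13, 14, 18, 20, 22, 25]
Total comparisons: 7

The merged array is [7, 9, 13, 14, 18, 20, 22, 25], requiring 7 comparisons. The merge step runs in O(n) time where n is the total number of elements.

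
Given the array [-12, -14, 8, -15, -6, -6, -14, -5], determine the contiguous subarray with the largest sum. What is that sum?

Using Kadane's algorithm on [-12, -14, 8, -15, -6, -6, -14, -5]:

Scanning through the array:
Position 1 (value -14): max_ending_here = -14, max_so_far = -12
Position 2 (value 8): max_ending_here = 8, max_so_far = 8
Position 3 (value -15): max_ending_here = -7, max_so_far = 8
Position 4 (value -6): max_ending_here = -6, max_so_far = 8
Position 5 (value -6): max_ending_here = -6, max_so_far = 8
Position 6 (value -14): max_ending_here = -14, max_so_far = 8
Position 7 (value -5): max_ending_here = -5, max_so_far = 8

Maximum subarray: [8]
Maximum sum: 8

The maximum subarray is [8] with sum 8. This subarray runs from index 2 to index 2.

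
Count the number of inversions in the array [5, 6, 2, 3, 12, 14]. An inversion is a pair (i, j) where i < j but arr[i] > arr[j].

Finding inversions in [5, 6, 2, 3, 12, 14]:

(0, 2): arr[0]=5 > arr[2]=2
(0, 3): arr[0]=5 > arr[3]=3
(1, 2): arr[1]=6 > arr[2]=2
(1, 3): arr[1]=6 > arr[3]=3

Total inversions: 4

The array has 4 inversion(s): (0,2), (0,3), (1,2), (1,3). Each pair (i,j) satisfies i < j and arr[i] > arr[j].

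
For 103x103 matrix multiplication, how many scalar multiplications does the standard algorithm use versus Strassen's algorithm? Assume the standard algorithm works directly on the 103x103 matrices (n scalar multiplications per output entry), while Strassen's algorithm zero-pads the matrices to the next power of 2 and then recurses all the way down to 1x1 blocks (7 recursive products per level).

Matrix multiplication for 103x103 matrices:

Strassen's algorithm requires power-of-2 dimensions. Pad 103x103 to 128x128 (next power of 2).

Standard algorithm: 103^3 = 1092727 multiplications
Strassen's algorithm: 7^(log2(128)) = 7^7 = 823543 multiplications
Savings: 1092727 - 823543 = 269184 multiplications

Standard: 1092727 multiplications (103^3). Strassen: 823543 multiplications (7^7, after padding to 128x128). Strassen reduces 8 recursive multiplications to 7 at each level.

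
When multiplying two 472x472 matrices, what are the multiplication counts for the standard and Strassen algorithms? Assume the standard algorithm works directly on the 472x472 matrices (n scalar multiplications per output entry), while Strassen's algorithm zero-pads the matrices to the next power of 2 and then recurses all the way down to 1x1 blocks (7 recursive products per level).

Matrix multiplication for 472x472 matrices:

Strassen's algorithm requires power-of-2 dimensions. Pad 472x472 to 512x512 (next power of 2).

Standard algorithm: 472^3 = 105154048 multiplications
Strassen's algorithm: 7^(log2(512)) = 7^9 = 40353607 multiplications
Savings: 105154048 - 40353607 = 64800441 multiplications

Standard: 105154048 multiplications (472^3). Strassen: 40353607 multiplications (7^9, after padding to 512x512). Strassen reduces 8 recursive multiplications to 7 at each level.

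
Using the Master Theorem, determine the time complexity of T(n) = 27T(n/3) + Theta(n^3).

Master Theorem for T(n) = 27T(n/3) + O(n^3):

a = 27, b = 3, c = 3
log_b(a) = log_3(27) = 3.0000

Case 2: c = 3 = log_3(27) = 3.0000
T(n) = O(n^3 log n) = O(n^3 log n)

For T(n) = 27T(n/3) + O(n^3): log_3(27) = 3.0000. This is Case 2 of the Master Theorem (c = log_b(a), equal work at all levels), giving O(n^3 log n).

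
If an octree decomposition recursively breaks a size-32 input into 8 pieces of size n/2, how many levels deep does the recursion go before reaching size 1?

For divide and conquer with division factor 2:

Problem sizes at each level:
Level 0: 32
Level 1: 16
Level 2: 8
Level 3: 4
Level 4: 2
Level 5: 1

The root is level 0 and the size-1 base case is level 5 (the tree spans levels 0 through 5, i.e. 6 levels counting the root), so the depth is the number of divisions: log_2(32) = 5

The recursion tree depth is log_2(32) = 5. At each level, the problem size is divided by 2, so it takes 5 divisions to reduce to a base case of size 1. The algorithm makes 8 recursive calls at each level.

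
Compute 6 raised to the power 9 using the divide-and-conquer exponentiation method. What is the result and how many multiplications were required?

Computing 6^9 by squaring (build up from 6^1; each line after the first costs one multiplication):

6^1 = 6
6^2 = (6^1)^2 = 6^2 = 36
6^4 = (6^2)^2 = 36^2 = 1296
6^8 = (6^4)^2 = 1296^2 = 1679616
6^9 = 6 * 6^8 = 6 * 1679616 = 10077696

Result: 10077696
Multiplications needed: 4 (4 lines after 6^1)

6^9 = 10077696. Using exponentiation by squaring, this requires 4 multiplications. The key idea: if the exponent is even, square the half-power; if odd, multiply by the base once.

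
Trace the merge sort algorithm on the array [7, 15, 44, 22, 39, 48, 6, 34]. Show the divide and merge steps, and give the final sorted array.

Merge sort trace:

Split: [7, 15, 44, 22, 39, 48, 6, 34] -> [7, 15, 44, 22] and [39, 48, 6, 34]
  Split: [7, 15, 44, 22] -> [7, 15] and [44, 22]
    Split: [7, 15] -> [7] and [15]
    Merge: [7] + [15] -> [7, 15]
    Split: [44, 22] -> [44] and [22]
    Merge: [44] + [22] -> [22, 44]
  Merge: [7, 15] + [22, 44] -> [7, 15, 22, 44]
  Split: [39, 48, 6, 34] -> [39, 48] and [6, 34]
    Split: [39, 48] -> [39] and [48]
    Merge: [39] + [48] -> [39, 48]
    Split: [6, 34] -> [6] and [34]
    Merge: [6] + [34] -> [6, 34]
  Merge: [39, 48] + [6, 34] -> [6, 34, 39, 48]
Merge: [7, 15, 22, 44] + [6, 34, 39, 48] -> [6, 7, 15, 22, 34, 39, 44, 48]

Final sorted array: [6, 7, 15, 22, 34, 39, 44, 48]

The merge sort proceeds by recursively splitting the array and merging sorted halves.
After all merges, the sorted array is [6, 7, 15, 22, 34, 39, 44, 48].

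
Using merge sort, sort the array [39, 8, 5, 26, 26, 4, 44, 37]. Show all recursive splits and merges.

Merge sort trace:

Split: [39, 8, 5, 26, 26, 4, 44, 37] -> [39, 8, 5, 26] and [26, 4, 44, 37]
  Split: [39, 8, 5, 26] -> [39, 8] and [5, 26]
    Split: [39, 8] -> [39] and [8]
    Merge: [39] + [8] -> [8, 39]
    Split: [5, 26] -> [5] and [26]
    Merge: [5] + [26] -> [5, 26]
  Merge: [8, 39] + [5, 26] -> [5, 8, 26, 39]
  Split: [26, 4, 44, 37] -> [26, 4] and [44, 37]
    Split: [26, 4] -> [26] and [4]
    Merge: [26] + [4] -> [4, 26]
    Split: [44, 37] -> [44] and [37]
    Merge: [44] + [37] -> [37, 44]
  Merge: [4, 26] + [37, 44] -> [4, 26, 37, 44]
Merge: [5, 8, 26, 39] + [4, 26, 37, 44] -> [4, 5, 8, 26, 26, 37, 39, 44]

Final sorted array: [4, 5, 8, 26, 26, 37, 39, 44]

The merge sort proceeds by recursively splitting the array and merging sorted halves.
After all merges, the sorted array is [4, 5, 8, 26, 26, 37, 39, 44].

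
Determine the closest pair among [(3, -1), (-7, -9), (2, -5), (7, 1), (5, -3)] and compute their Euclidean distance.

Computing all pairwise distances among 5 points:

d((3, -1), (-7, -9)) = 12.8062
d((3, -1), (2, -5)) = 4.1231
d((3, -1), (7, 1)) = 4.4721
d((3, -1), (5, -3)) = 2.8284 <-- minimum
d((-7, -9), (2, -5)) = 9.8489
d((-7, -9), (7, 1)) = 17.2047
d((-7, -9), (5, -3)) = 13.4164
d((2, -5), (7, 1)) = 7.8102
d((2, -5), (5, -3)) = 3.6056
d((7, 1), (5, -3)) = 4.4721

Closest pair: (3, -1) and (5, -3) with distance 2.8284

The closest pair is (3, -1) and (5, -3) with Euclidean distance 2.8284. For 5 points, brute-force pairwise comparison is shown above. For large n, the divide-and-conquer algorithm (sort by x, recurse on halves, check the dividing strip) achieves O(n log n).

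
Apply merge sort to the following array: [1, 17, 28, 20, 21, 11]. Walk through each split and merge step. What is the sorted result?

Merge sort trace:

Split: [1, 17, 28, 20, 21, 11] -> [1, 17, 28] and [20, 21, 11]
  Split: [1, 17, 28] -> [1] and [17, 28]
    Split: [17, 28] -> [17] and [28]
    Merge: [17] + [28] -> [17, 28]
  Merge: [1] + [17, 28] -> [1, 17, 28]
  Split: [20, 21, 11] -> [20] and [21, 11]
    Split: [21, 11] -> [21] and [11]
    Merge: [21] + [11] -> [11, 21]
  Merge: [20] + [11, 21] -> [11, 20, 21]
Merge: [1, 17, 28] + [11, 20, 21] -> [1, 11, 17, 20, 21, 28]

Final sorted array: [1, 11, 17, 20, 21, 28]

The merge sort proceeds by recursively splitting the array and merging sorted halves.
After all merges, the sorted array is [1, 11, 17, 20, 21, 28].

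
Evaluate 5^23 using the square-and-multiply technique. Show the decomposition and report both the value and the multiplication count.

Computing 5^23 by squaring (build up from 5^1; each line after the first costs one multiplication):

5^1 = 5
5^2 = (5^1)^2 = 5^2 = 25
5^4 = (5^2)^2 = 25^2 = 625
5^5 = 5 * 5^4 = 5 * 625 = 3125
5^10 = (5^5)^2 = 3125^2 = 9765625
5^11 = 5 * 5^10 = 5 * 9765625 = 48828125
5^22 = (5^11)^2 = 48828125^2 = 2384185791015625
5^23 = 5 * 5^22 = 5 * 2384185791015625 = 11920928955078125

Result: 11920928955078125
Multiplications needed: 7 (7 lines after 5^1)

5^23 = 11920928955078125. Using exponentiation by squaring, this requires 7 multiplications. The key idea: if the exponent is even, square the half-power; if odd, multiply by the base once.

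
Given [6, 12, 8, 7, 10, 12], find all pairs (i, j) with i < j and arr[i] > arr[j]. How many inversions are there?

Finding inversions in [6, 12, 8, 7, 10, 12]:

(1, 2): arr[1]=12 > arr[2]=8
(1, 3): arr[1]=12 > arr[3]=7
(1, 4): arr[1]=12 > arr[4]=10
(2, 3): arr[2]=8 > arr[3]=7

Total inversions: 4

The array has 4 inversion(s): (1,2), (1,3), (1,4), (2,3). Each pair (i,j) satisfies i < j and arr[i] > arr[j].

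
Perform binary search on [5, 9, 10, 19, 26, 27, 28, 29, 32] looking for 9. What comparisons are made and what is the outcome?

Binary search for 9 in [5, 9, 10, 19, 26, 27, 28, 29, 32]:

lo=0, hi=8, mid=4, arr[mid]=26 -> 26 > 9, search left half
lo=0, hi=3, mid=1, arr[mid]=9 -> Found target at index 1!

Binary search finds 9 at index 1 after 2 comparisons. The search repeatedly halves the search space by comparing with the middle element.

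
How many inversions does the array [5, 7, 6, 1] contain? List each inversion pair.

Finding inversions in [5, 7, 6, 1]:

(0, 3): arr[0]=5 > arr[3]=1
(1, 2): arr[1]=7 > arr[2]=6
(1, 3): arr[1]=7 > arr[3]=1
(2, 3): arr[2]=6 > arr[3]=1

Total inversions: 4

The array has 4 inversion(s): (0,3), (1,2), (1,3), (2,3). Each pair (i,j) satisfies i < j and arr[i] > arr[j].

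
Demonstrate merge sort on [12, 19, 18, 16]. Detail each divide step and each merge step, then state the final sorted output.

Merge sort trace:

Split: [12, 19, 18, 16] -> [12, 19] and [18, 16]
  Split: [12, 19] -> [12] and [19]
  Merge: [12] + [19] -> [12, 19]
  Split: [18, 16] -> [18] and [16]
  Merge: [18] + [16] -> [16, 18]
Merge: [12, 19] + [16, 18] -> [12, 16, 18, 19]

Final sorted array: [12, 16, 18, 19]

The merge sort proceeds by recursively splitting the array and merging sorted halves.
After all merges, the sorted array is [12, 16, 18, 19].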